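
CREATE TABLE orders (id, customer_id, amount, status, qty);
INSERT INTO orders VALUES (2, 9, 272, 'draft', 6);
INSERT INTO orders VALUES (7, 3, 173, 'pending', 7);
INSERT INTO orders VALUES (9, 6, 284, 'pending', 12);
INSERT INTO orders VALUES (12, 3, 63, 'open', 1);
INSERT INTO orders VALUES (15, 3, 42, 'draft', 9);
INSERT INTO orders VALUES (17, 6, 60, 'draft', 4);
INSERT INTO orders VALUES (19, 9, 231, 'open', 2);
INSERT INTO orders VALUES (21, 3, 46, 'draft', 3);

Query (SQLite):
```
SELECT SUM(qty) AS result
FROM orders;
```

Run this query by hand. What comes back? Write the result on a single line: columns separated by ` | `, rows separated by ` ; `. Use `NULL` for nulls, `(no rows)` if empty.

All qty values: [6, 7, 12, 1, 9, 4, 2, 3].
SUM of non-NULL values = 44.

44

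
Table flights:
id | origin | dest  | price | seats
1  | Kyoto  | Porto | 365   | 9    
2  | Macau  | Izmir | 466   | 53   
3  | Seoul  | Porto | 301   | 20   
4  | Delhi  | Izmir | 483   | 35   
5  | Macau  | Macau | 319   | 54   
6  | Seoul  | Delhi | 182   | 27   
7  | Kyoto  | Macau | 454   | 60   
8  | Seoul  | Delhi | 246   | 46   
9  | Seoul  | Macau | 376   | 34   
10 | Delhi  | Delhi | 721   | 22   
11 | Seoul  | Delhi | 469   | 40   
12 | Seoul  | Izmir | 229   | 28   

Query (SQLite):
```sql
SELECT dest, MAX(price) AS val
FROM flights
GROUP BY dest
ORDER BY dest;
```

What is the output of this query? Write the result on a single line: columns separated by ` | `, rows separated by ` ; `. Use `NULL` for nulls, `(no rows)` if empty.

Partition flights by dest; compute MAX(price) within each group.
  Delhi: ids {6, 8, 10, 11} → MAX(price)=721
  Izmir: ids {2, 4, 12} → MAX(price)=483
  Macau: ids {5, 7, 9} → MAX(price)=454
  Porto: ids {1, 3} → MAX(price)=365

Delhi | 721 ; Izmir | 483 ; Macau | 454 ; Porto | 365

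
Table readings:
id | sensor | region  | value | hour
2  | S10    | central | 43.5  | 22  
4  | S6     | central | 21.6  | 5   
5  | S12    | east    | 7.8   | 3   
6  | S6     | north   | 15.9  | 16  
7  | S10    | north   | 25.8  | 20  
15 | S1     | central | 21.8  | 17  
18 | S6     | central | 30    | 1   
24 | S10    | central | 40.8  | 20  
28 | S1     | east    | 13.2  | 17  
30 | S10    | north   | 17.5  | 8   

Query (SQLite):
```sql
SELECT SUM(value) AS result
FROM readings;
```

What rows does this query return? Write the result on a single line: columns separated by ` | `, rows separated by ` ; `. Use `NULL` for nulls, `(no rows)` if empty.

237.9

All value values: [43.5, 21.6, 7.8, 15.9, 25.8, 21.8, 30, 40.8, 13.2, 17.5].
SUM of non-NULL values = 237.9.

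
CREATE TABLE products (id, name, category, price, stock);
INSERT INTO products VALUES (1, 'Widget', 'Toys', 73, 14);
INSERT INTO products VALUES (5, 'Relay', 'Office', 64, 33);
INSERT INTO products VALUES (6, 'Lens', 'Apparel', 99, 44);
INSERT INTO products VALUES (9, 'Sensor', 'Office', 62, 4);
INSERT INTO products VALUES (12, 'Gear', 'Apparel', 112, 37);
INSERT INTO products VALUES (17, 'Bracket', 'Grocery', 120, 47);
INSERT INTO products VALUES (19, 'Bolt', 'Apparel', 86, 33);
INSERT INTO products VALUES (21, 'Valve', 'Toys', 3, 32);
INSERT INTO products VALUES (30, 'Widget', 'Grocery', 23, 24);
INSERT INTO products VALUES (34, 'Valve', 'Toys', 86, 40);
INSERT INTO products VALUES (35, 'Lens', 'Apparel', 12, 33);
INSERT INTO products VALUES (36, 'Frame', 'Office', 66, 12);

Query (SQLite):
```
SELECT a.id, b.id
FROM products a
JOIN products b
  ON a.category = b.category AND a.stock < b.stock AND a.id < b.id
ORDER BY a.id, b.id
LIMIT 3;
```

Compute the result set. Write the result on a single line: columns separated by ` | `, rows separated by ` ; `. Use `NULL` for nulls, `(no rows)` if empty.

Pairs (a,b) with same category, a.stock < b.stock, a.id < b.id.
category groups: Apparel:{6,12,19,35} Grocery:{17,30} Office:{5,9,36} Toys:{1,21,34}
Ordered by (a.id, b.id); first 3.

1 | 21 ; 1 | 34 ; 9 | 36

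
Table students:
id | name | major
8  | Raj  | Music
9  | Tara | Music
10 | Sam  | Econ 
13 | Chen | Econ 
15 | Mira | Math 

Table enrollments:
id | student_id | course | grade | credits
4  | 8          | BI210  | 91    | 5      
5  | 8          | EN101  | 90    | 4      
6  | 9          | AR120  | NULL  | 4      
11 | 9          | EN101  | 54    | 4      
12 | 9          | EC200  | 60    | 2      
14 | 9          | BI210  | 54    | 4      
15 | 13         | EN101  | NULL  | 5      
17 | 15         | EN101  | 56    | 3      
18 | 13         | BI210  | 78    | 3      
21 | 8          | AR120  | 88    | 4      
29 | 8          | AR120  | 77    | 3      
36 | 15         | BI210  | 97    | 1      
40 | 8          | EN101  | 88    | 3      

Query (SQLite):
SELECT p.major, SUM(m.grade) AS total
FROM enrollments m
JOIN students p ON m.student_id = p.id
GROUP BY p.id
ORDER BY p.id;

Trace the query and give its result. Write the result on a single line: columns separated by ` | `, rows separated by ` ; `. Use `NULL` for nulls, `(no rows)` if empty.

Music | 434 ; Music | 168 ; Econ | 78 ; Math | 153

Join each enrollments row to its students via student_id.
Group joined rows by students.id; compute SUM(m.grade) per group.
  8: ids {4, 5, 21, 29, 40} → SUM(m.grade)=434
  9: ids {6, 11, 12, 14} → SUM(m.grade)=168
  13: ids {15, 18} → SUM(m.grade)=78
  15: ids {17, 36} → SUM(m.grade)=153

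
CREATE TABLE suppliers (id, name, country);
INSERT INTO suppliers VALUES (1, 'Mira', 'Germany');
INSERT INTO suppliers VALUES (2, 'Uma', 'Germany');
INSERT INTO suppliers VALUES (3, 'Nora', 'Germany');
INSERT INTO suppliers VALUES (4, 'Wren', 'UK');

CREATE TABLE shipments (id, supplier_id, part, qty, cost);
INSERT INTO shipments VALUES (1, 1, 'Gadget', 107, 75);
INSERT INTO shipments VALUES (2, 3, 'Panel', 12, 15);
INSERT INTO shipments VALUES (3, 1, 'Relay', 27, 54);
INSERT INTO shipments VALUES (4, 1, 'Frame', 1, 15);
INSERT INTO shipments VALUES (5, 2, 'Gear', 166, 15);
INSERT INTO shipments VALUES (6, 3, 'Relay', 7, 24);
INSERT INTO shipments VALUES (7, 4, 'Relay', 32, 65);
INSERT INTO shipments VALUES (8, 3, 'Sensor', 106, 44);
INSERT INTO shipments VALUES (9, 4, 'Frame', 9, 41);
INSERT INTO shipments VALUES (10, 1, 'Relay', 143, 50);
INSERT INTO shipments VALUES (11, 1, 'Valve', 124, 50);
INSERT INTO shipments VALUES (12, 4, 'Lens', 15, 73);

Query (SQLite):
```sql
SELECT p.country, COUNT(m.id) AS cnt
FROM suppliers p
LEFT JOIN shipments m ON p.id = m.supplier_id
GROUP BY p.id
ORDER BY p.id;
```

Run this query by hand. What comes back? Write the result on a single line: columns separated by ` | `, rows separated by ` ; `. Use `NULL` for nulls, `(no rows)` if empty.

LEFT JOIN keeps every suppliers row; unmatched ones get NULL for shipments columns.
Group by suppliers.id and compute COUNT(m.id). COUNT(col) of an all-NULL group is 0.
  1: ids {1, 3, 4, 10, 11} → COUNT(m.id)=5
  2: ids {5} → COUNT(m.id)=1
  3: ids {2, 6, 8} → COUNT(m.id)=3
  4: ids {7, 9, 12} → COUNT(m.id)=3

Germany | 5 ; Germany | 1 ; Germany | 3 ; UK | 3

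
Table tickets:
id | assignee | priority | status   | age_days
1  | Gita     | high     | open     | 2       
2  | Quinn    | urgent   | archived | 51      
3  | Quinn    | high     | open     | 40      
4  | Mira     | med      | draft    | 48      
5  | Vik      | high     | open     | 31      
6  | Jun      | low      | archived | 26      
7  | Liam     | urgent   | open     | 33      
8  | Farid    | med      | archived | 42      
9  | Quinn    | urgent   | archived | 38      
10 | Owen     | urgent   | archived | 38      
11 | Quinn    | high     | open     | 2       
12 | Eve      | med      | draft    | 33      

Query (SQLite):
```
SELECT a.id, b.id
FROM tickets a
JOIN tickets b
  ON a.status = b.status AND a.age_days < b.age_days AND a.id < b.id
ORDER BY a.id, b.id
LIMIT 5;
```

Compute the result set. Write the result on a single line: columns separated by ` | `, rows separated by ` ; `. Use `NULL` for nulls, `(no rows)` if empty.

1 | 3 ; 1 | 5 ; 1 | 7 ; 5 | 7 ; 6 | 8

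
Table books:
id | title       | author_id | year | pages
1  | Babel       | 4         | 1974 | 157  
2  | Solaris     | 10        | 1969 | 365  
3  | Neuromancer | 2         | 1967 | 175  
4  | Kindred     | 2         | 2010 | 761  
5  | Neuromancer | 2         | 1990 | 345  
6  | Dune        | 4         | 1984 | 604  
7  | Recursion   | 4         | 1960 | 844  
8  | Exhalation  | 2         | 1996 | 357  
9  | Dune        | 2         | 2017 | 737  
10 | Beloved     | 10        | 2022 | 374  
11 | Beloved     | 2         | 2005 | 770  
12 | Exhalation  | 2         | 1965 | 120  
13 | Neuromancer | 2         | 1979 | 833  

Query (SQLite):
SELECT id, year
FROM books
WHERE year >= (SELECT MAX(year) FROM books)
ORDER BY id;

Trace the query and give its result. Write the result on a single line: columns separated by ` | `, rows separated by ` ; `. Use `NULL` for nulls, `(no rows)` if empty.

10 | 2022

Scalar subquery: MAX(year) over all books rows = 2022.
Keep rows where year >= that value.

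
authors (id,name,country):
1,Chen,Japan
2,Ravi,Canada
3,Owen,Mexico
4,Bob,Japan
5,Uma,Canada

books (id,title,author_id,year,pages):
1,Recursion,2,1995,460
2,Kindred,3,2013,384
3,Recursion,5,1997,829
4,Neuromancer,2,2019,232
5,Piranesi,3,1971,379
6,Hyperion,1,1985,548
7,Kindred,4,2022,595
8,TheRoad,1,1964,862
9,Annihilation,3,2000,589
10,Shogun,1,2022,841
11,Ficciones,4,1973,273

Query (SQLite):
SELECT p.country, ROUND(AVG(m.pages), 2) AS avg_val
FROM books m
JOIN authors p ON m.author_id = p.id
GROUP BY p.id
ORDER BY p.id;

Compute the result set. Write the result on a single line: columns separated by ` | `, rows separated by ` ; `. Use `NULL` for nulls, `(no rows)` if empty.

Japan | 750.33 ; Canada | 346 ; Mexico | 450.67 ; Japan | 434 ; Canada | 829

Join each books row to its authors via author_id.
Group joined rows by authors.id; compute ROUND(AVG(m.pages), 2) per group.
  1: ids {6, 8, 10} → ROUND(AVG(m.pages), 2)=750.33
  2: ids {1, 4} → ROUND(AVG(m.pages), 2)=346
  3: ids {2, 5, 9} → ROUND(AVG(m.pages), 2)=450.67
  4: ids {7, 11} → ROUND(AVG(m.pages), 2)=434
  5: ids {3} → ROUND(AVG(m.pages), 2)=829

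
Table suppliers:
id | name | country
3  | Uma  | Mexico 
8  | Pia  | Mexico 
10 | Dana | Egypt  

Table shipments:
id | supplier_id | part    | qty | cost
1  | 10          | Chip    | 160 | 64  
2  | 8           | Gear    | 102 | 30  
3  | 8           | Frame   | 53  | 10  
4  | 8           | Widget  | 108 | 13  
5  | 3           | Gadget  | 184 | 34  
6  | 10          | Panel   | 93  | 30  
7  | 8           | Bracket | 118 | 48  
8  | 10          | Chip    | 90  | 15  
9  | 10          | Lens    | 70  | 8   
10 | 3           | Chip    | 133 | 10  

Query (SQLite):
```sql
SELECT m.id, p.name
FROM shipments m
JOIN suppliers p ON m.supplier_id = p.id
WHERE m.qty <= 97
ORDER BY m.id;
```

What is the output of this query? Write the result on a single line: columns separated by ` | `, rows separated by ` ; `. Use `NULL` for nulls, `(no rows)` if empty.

Each shipments row matches the suppliers row where supplier_id = suppliers.id.
Then keep rows with m.qty <= 97.

3 | Pia ; 6 | Dana ; 8 | Dana ; 9 | Dana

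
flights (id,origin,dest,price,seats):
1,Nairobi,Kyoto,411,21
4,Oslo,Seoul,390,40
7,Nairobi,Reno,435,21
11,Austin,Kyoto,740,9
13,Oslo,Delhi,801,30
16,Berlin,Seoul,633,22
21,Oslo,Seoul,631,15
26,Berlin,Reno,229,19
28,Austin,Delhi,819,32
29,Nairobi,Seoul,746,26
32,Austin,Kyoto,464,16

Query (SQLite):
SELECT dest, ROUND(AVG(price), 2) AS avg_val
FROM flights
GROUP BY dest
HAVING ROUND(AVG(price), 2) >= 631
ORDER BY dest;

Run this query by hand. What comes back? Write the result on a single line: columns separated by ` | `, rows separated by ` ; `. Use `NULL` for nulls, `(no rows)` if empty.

Delhi | 810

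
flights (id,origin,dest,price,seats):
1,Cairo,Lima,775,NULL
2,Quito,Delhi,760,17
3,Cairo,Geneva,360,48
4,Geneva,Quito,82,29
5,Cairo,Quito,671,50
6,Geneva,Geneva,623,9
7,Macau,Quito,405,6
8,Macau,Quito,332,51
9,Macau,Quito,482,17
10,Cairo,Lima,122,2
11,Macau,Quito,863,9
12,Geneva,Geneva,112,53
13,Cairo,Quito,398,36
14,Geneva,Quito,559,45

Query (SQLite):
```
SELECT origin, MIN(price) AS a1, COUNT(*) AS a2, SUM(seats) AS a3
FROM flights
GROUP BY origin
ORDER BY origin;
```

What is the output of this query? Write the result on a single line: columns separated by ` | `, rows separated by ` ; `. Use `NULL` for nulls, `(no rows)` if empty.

Cairo | 122 | 5 | 136 ; Geneva | 82 | 4 | 136 ; Macau | 332 | 4 | 83 ; Quito | 760 | 1 | 17

Group flights by origin.
Per group compute: MIN(price), COUNT(*), SUM(seats).
  Cairo: ids {1, 3, 5, 10, 13} → MIN(price)=122, COUNT(*)=5, SUM(seats)=136
  Geneva: ids {4, 6, 12, 14} → MIN(price)=82, COUNT(*)=4, SUM(seats)=136
  Macau: ids {7, 8, 9, 11} → MIN(price)=332, COUNT(*)=4, SUM(seats)=83
  Quito: ids {2} → MIN(price)=760, COUNT(*)=1, SUM(seats)=17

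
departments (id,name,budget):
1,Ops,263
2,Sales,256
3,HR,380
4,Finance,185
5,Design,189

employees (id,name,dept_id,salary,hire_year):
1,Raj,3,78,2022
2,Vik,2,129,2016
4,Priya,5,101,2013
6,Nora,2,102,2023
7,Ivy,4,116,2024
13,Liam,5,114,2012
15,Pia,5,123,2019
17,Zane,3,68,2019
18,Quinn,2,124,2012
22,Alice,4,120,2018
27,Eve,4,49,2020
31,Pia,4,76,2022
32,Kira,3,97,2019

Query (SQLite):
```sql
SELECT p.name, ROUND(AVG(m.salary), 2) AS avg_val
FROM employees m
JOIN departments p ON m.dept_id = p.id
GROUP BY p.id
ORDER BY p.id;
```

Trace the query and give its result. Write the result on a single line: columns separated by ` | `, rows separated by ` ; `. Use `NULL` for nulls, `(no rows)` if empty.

Join each employees row to its departments via dept_id.
Group joined rows by departments.id; compute ROUND(AVG(m.salary), 2) per group.
  2: ids {2, 6, 18} → ROUND(AVG(m.salary), 2)=118.33
  3: ids {1, 17, 32} → ROUND(AVG(m.salary), 2)=81
  4: ids {7, 22, 27, 31} → ROUND(AVG(m.salary), 2)=90.25
  5: ids {4, 13, 15} → ROUND(AVG(m.salary), 2)=112.67

Sales | 118.33 ; HR | 81 ; Finance | 90.25 ; Design | 112.67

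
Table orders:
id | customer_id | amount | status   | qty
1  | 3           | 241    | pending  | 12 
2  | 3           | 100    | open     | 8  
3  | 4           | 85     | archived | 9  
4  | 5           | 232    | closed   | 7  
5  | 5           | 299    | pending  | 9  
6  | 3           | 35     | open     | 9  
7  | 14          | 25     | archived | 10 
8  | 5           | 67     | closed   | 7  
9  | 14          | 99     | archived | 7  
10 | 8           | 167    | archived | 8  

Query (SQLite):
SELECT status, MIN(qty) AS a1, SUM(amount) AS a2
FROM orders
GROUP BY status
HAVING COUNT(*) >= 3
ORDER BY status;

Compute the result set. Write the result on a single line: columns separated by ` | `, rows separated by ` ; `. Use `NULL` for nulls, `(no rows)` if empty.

Group orders by status.
Per group compute: MIN(qty), SUM(amount).
HAVING: drop groups with fewer than 3 rows.
  archived: ids {3, 7, 9, 10} → MIN(qty)=7, SUM(amount)=376
  closed: ids {4, 8} → MIN(qty)=7, SUM(amount)=299
  open: ids {2, 6} → MIN(qty)=8, SUM(amount)=135
  pending: ids {1, 5} → MIN(qty)=9, SUM(amount)=540

archived | 7 | 376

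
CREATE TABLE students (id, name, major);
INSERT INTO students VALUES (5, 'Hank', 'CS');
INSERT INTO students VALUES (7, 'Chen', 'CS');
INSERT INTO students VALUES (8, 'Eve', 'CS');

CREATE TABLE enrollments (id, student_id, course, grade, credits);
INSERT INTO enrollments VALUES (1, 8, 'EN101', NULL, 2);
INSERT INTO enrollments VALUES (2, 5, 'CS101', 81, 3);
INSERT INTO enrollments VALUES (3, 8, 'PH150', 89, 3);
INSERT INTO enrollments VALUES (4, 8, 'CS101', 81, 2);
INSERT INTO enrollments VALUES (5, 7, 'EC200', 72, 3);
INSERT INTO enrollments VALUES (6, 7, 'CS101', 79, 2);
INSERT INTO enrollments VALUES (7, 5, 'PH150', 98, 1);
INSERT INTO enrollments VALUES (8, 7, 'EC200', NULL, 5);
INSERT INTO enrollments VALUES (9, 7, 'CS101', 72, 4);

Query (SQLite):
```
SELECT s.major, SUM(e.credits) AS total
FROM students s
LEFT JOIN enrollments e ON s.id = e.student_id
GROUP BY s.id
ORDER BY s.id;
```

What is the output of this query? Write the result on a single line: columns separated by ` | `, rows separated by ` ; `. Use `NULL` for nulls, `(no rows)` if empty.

CS | 4 ; CS | 14 ; CS | 7

LEFT JOIN keeps every students row; unmatched ones get NULL for enrollments columns.
Group by students.id and compute SUM(e.credits). SUM over an all-NULL group is NULL.
  5: ids {2, 7} → SUM(e.credits)=4
  7: ids {5, 6, 8, 9} → SUM(e.credits)=14
  8: ids {1, 3, 4} → SUM(e.credits)=7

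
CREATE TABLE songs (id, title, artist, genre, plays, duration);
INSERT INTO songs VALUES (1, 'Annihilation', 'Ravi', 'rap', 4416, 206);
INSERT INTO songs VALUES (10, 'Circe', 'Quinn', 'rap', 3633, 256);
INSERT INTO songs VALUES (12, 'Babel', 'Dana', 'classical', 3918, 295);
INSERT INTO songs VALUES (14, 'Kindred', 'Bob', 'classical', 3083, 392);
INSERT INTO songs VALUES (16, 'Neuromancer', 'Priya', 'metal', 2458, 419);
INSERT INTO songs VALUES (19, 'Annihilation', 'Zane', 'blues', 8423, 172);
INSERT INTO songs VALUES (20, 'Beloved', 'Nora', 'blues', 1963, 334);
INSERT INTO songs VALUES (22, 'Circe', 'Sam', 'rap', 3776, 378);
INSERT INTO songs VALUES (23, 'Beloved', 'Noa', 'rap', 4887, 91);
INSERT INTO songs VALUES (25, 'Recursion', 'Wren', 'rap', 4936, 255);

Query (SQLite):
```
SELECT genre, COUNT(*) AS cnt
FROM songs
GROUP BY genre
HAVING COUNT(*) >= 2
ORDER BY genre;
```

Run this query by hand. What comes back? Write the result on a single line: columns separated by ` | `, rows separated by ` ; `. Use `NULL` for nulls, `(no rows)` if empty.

Partition songs by genre; compute COUNT(*) within each group.
HAVING: keep groups with count ≥ 2.
  blues: ids {19, 20} → COUNT(*)=2
  classical: ids {12, 14} → COUNT(*)=2
  metal: ids {16} → COUNT(*)=1
  rap: ids {1, 10, 22, 23, 25} → COUNT(*)=5

blues | 2 ; classical | 2 ; rap | 5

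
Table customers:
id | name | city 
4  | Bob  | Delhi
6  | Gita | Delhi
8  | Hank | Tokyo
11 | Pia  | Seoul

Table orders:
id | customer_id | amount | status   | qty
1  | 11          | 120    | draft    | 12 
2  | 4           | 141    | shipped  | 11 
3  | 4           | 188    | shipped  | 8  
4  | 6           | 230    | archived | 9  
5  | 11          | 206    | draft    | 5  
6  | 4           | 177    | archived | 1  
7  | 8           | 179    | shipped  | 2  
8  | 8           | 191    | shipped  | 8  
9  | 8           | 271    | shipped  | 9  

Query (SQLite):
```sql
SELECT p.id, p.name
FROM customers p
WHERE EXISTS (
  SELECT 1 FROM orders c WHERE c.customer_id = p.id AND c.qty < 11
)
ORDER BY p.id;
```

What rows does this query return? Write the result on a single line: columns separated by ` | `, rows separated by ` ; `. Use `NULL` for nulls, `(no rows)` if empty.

For each customers row, check whether any orders with matching customer_id has qty < 11.
Keep rows where that is true.

4 | Bob ; 6 | Gita ; 8 | Hank ; 11 | Pia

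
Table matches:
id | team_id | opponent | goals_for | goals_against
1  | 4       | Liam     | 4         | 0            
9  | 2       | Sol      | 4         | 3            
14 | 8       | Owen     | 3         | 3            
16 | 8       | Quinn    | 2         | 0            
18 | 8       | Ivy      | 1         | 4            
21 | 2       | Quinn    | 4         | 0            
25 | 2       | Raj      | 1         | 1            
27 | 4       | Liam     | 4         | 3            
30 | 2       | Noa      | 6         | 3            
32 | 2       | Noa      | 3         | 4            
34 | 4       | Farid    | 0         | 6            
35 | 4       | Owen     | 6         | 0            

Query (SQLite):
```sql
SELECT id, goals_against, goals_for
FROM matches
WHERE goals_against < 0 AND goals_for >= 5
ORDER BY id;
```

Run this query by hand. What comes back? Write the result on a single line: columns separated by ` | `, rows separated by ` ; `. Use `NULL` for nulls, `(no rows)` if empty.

(no rows)

goals_against < 0: ids { }
goals_for >= 5: ids {30, 35}
Combine with AND.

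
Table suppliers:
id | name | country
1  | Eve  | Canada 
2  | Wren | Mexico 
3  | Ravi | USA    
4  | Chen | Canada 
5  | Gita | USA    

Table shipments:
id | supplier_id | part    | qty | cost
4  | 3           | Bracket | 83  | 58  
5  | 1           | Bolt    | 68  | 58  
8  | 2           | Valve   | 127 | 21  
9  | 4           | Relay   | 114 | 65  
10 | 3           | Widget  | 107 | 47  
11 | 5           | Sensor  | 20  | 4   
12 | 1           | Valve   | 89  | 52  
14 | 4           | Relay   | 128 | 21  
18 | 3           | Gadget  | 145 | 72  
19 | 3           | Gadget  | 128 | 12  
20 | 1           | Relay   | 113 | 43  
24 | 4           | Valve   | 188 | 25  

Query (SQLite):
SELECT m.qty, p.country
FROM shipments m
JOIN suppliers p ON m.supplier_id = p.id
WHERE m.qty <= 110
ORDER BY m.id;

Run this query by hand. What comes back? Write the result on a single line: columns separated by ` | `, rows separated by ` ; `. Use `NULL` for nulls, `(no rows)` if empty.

83 | USA ; 68 | Canada ; 107 | USA ; 20 | USA ; 89 | Canada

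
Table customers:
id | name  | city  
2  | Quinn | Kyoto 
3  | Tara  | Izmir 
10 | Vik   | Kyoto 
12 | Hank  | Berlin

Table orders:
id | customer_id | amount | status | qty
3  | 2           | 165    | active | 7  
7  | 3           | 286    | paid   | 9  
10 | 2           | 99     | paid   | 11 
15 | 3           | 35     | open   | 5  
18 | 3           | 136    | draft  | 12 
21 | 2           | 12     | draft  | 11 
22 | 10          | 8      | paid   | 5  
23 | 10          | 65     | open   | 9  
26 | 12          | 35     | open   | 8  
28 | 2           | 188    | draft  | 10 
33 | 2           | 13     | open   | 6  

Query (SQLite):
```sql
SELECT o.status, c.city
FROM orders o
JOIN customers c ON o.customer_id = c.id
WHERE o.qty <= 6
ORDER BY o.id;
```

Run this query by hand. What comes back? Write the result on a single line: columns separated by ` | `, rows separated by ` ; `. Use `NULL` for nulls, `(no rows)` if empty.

Each orders row matches the customers row where customer_id = customers.id.
Then keep rows with o.qty <= 6.

open | Izmir ; paid | Kyoto ; open | Kyoto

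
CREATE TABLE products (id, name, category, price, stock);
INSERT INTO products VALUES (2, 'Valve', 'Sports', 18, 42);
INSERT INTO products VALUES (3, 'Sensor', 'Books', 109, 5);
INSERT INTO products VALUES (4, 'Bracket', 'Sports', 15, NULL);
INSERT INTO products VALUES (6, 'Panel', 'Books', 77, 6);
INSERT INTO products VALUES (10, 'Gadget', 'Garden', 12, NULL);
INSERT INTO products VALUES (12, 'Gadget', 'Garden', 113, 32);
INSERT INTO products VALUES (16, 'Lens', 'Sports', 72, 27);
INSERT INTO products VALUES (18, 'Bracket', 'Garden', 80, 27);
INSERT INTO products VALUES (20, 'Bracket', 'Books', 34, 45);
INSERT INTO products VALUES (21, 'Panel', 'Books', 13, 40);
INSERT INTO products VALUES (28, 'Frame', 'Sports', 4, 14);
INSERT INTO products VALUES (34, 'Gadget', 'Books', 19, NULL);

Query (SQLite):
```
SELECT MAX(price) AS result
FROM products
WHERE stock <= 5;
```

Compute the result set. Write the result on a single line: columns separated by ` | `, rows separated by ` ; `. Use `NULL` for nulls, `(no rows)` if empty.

Rows where stock <= 5 → price values: [109].
MAX of non-NULL values = 109.

109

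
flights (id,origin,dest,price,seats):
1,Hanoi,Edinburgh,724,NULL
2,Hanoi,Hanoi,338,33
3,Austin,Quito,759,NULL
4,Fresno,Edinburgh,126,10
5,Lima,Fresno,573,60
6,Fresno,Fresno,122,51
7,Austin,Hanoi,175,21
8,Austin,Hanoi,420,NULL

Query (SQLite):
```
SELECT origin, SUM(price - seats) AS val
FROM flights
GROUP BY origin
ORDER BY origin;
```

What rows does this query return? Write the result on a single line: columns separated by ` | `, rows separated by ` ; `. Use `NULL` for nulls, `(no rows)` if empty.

Austin | 154 ; Fresno | 187 ; Hanoi | 305 ; Lima | 513

For each row compute price - seats.
Group by origin; take SUM of the expression per group.
  Austin: ids {3, 7, 8} → SUM(price - seats)=154
  Fresno: ids {4, 6} → SUM(price - seats)=187
  Hanoi: ids {1, 2} → SUM(price - seats)=305
  Lima: ids {5} → SUM(price - seats)=513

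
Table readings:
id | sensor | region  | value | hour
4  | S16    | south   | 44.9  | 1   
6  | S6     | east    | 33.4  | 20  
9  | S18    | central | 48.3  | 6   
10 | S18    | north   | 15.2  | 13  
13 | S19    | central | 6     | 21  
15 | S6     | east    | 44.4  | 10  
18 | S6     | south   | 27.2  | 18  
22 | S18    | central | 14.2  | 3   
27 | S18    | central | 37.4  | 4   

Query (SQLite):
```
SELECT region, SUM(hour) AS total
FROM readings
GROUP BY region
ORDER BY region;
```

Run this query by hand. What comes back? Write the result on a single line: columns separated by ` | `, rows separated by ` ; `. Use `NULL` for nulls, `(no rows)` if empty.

Partition readings by region; compute SUM(hour) within each group.
  central: ids {9, 13, 22, 27} → SUM(hour)=34
  east: ids {6, 15} → SUM(hour)=30
  north: ids {10} → SUM(hour)=13
  south: ids {4, 18} → SUM(hour)=19

central | 34 ; east | 30 ; north | 13 ; south | 19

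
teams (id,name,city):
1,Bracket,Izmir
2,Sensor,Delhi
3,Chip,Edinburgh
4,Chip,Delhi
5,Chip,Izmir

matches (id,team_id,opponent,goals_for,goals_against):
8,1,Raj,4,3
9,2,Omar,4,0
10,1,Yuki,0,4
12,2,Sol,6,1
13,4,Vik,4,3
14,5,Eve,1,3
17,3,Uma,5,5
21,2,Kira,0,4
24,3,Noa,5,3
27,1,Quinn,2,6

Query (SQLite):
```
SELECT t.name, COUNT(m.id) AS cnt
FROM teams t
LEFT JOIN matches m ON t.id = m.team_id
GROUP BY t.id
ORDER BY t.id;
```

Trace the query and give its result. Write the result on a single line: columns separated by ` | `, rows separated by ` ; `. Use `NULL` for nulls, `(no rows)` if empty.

LEFT JOIN keeps every teams row; unmatched ones get NULL for matches columns.
Group by teams.id and compute COUNT(m.id). COUNT(col) of an all-NULL group is 0.
  1: ids {8, 10, 27} → COUNT(m.id)=3
  2: ids {9, 12, 21} → COUNT(m.id)=3
  3: ids {17, 24} → COUNT(m.id)=2
  4: ids {13} → COUNT(m.id)=1
  5: ids {14} → COUNT(m.id)=1

Bracket | 3 ; Sensor | 3 ; Chip | 2 ; Chip | 1 ; Chip | 1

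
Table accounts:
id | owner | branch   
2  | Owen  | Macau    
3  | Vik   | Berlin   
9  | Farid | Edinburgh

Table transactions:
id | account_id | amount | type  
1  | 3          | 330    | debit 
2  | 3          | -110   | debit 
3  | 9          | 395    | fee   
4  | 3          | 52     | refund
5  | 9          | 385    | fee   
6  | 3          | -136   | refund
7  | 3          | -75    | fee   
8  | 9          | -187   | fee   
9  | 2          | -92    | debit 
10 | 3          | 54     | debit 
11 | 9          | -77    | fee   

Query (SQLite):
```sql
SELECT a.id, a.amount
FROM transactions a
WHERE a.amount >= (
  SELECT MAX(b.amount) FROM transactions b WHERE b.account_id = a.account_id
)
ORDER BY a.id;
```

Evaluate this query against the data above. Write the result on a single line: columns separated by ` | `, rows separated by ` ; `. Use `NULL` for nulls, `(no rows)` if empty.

For each transactions row a, compute MAX(amount) over rows sharing a.account_id.
Keep row a if a.amount >= that per-group MAX.
  account_id=2: MAX(amount) = -92
  account_id=3: MAX(amount) = 330
  account_id=9: MAX(amount) = 395

1 | 330 ; 3 | 395 ; 9 | -92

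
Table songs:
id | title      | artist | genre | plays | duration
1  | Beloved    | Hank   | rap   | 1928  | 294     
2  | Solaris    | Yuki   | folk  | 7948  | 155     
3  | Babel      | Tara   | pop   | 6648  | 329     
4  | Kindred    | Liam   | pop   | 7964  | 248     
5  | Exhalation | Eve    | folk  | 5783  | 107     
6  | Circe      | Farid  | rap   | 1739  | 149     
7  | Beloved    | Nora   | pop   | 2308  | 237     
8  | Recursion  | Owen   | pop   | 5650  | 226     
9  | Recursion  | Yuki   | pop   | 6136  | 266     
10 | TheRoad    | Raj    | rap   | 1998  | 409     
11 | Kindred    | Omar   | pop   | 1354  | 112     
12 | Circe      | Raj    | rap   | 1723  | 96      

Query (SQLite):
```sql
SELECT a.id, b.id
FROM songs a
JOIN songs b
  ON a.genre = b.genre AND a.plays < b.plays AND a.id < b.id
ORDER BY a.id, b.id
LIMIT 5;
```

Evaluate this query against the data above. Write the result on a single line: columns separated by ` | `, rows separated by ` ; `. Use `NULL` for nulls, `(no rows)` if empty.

1 | 10 ; 3 | 4 ; 6 | 10 ; 7 | 8 ; 7 | 9

Pairs (a,b) with same genre, a.plays < b.plays, a.id < b.id.
genre groups: folk:{2,5} pop:{3,4,7,8,9,11} rap:{1,6,10,12}
Ordered by (a.id, b.id); first 5.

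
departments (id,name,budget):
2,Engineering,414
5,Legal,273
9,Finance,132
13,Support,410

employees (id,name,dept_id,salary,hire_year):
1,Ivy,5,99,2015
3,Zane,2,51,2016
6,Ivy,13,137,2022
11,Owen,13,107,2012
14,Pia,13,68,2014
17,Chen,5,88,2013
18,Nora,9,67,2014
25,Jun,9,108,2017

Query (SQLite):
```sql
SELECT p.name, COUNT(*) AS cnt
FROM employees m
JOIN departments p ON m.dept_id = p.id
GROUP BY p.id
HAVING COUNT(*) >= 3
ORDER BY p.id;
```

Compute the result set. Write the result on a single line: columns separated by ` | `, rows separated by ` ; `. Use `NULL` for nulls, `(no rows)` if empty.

Join each employees row to its departments via dept_id.
Group joined rows by departments.id; compute COUNT(*) per group.
HAVING: keep groups with count ≥ 3.
  2: ids {3} → COUNT(*)=1
  5: ids {1, 17} → COUNT(*)=2
  9: ids {18, 25} → COUNT(*)=2
  13: ids {6, 11, 14} → COUNT(*)=3

Support | 3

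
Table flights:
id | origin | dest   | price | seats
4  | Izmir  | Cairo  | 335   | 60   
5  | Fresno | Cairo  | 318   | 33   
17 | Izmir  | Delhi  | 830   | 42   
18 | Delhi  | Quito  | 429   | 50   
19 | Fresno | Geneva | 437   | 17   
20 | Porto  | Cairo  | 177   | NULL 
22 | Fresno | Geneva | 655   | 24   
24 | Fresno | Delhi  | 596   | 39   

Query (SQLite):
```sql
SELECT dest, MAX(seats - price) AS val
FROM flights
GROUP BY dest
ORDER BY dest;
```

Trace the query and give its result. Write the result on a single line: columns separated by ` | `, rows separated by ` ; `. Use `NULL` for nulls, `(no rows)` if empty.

Cairo | -275 ; Delhi | -557 ; Geneva | -420 ; Quito | -379

For each row compute seats - price.
Group by dest; take MAX of the expression per group.
  Cairo: ids {4, 5, 20} → MAX(seats - price)=-275
  Delhi: ids {17, 24} → MAX(seats - price)=-557
  Geneva: ids {19, 22} → MAX(seats - price)=-420
  Quito: ids {18} → MAX(seats - price)=-379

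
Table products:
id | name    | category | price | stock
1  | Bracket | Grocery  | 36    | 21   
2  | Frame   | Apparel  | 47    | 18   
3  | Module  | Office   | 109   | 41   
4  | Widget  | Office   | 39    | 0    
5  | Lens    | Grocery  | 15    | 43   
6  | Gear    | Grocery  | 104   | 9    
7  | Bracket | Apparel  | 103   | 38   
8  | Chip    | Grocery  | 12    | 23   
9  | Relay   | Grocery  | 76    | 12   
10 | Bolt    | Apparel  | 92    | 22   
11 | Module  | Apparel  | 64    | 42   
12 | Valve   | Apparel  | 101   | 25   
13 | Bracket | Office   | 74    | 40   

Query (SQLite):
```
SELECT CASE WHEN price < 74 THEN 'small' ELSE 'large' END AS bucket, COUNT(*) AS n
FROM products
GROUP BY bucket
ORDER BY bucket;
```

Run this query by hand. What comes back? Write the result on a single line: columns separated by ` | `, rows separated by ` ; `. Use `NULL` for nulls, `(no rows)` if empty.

large | 7 ; small | 6

Bucket rows by price < 74 → 'small' else 'large'; count each bucket.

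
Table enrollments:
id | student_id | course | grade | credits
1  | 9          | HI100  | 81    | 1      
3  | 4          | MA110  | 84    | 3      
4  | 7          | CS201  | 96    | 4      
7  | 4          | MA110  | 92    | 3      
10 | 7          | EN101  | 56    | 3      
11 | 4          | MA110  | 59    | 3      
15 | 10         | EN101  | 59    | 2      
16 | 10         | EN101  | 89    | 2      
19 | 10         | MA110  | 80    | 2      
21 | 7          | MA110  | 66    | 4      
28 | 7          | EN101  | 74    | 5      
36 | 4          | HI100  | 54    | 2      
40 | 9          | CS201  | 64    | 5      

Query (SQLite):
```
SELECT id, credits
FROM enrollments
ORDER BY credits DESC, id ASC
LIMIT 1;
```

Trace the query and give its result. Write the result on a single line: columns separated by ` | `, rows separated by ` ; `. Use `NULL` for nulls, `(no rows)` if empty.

Sort by credits desc, tiebreak id asc: (5, id=28), (5, id=40), (4, id=4), (4, id=21) …. Take first 1.

28 | 5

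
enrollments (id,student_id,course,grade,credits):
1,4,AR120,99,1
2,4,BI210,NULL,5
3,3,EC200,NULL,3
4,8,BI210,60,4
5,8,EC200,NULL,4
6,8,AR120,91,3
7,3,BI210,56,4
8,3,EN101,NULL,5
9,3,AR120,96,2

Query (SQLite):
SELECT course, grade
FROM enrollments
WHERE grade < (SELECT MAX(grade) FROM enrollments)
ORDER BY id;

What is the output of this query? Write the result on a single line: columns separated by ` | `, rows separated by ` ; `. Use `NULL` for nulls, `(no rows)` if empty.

Scalar subquery: MAX(grade) over all enrollments rows = 99.
Keep rows where grade < that value.

BI210 | 60 ; AR120 | 91 ; BI210 | 56 ; AR120 | 96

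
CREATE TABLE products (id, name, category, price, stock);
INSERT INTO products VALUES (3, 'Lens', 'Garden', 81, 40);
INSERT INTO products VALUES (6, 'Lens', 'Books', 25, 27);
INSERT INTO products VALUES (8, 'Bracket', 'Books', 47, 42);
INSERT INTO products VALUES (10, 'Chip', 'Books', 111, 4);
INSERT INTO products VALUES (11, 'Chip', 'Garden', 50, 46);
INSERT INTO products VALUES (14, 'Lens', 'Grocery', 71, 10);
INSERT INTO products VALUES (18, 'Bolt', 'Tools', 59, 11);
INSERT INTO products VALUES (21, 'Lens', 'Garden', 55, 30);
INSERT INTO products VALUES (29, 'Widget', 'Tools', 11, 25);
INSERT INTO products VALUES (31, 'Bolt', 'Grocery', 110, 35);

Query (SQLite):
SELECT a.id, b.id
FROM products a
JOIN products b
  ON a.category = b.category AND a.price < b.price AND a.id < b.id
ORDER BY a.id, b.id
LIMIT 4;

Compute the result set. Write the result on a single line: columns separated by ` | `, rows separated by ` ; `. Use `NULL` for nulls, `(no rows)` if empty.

6 | 8 ; 6 | 10 ; 8 | 10 ; 11 | 21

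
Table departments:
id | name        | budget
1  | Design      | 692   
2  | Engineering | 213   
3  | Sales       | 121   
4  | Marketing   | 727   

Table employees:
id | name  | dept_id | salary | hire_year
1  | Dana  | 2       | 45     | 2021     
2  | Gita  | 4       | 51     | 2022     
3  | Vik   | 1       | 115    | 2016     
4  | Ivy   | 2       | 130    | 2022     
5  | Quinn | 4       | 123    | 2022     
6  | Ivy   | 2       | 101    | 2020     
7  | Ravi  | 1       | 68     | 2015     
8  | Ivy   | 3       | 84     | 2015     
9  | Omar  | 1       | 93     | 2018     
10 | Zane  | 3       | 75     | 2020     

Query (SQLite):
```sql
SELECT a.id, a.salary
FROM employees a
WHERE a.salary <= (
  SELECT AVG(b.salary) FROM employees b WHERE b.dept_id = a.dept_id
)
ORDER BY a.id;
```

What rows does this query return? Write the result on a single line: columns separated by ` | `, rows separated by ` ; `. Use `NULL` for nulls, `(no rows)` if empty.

1 | 45 ; 2 | 51 ; 7 | 68 ; 10 | 75

For each employees row a, compute AVG(salary) over rows sharing a.dept_id.
Keep row a if a.salary <= that per-group AVG.
  dept_id=1: AVG(salary) = 92.0
  dept_id=2: AVG(salary) = 92.0
  dept_id=3: AVG(salary) = 79.5
  dept_id=4: AVG(salary) = 87.0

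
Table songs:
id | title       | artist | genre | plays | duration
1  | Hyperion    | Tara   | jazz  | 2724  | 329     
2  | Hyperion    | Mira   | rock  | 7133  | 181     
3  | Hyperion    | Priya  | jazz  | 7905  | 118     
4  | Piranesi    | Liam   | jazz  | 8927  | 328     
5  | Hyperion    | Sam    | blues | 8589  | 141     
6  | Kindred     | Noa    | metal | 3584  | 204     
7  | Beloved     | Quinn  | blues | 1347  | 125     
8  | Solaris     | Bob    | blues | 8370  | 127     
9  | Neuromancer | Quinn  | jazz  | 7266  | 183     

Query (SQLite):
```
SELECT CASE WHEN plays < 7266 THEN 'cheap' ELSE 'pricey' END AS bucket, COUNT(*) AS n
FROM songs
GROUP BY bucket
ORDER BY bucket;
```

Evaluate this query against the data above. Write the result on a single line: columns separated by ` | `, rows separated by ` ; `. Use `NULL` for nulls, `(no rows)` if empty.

Bucket rows by plays < 7266 → 'cheap' else 'pricey'; count each bucket.

cheap | 4 ; pricey | 5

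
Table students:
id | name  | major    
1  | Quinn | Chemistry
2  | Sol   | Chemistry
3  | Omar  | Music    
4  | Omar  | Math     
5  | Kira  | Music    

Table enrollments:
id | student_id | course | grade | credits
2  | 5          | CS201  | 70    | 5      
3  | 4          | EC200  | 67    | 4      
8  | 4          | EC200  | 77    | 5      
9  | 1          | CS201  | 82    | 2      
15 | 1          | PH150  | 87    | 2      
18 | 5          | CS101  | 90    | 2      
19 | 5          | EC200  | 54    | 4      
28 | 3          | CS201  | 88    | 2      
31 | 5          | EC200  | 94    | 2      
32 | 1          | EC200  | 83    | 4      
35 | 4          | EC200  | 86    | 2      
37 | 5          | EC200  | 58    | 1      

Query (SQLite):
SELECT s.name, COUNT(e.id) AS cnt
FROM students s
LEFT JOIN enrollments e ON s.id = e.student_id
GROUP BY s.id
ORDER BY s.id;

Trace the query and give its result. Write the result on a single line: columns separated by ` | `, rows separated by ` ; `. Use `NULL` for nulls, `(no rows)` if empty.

LEFT JOIN keeps every students row; unmatched ones get NULL for enrollments columns.
Group by students.id and compute COUNT(e.id). COUNT(col) of an all-NULL group is 0.
  1: ids {9, 15, 32} → COUNT(e.id)=3
  2: ids {—} → COUNT(e.id)=0
  3: ids {28} → COUNT(e.id)=1
  4: ids {3, 8, 35} → COUNT(e.id)=3
  5: ids {2, 18, 19, 31, 37} → COUNT(e.id)=5

Quinn | 3 ; Sol | 0 ; Omar | 1 ; Omar | 3 ; Kira | 5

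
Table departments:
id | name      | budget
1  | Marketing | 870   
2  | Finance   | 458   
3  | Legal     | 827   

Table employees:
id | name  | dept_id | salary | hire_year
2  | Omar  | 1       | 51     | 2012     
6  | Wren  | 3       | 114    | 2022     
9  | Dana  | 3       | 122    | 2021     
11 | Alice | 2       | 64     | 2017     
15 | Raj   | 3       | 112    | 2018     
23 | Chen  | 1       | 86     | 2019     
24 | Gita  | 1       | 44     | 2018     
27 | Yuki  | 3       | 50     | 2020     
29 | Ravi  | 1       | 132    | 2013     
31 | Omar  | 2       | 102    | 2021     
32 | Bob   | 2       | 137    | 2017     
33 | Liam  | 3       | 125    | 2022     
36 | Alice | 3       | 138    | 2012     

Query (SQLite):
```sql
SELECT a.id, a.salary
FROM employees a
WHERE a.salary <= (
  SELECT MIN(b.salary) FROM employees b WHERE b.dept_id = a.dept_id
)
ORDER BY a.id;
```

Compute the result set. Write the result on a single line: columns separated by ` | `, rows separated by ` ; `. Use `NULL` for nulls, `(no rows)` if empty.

11 | 64 ; 24 | 44 ; 27 | 50

For each employees row a, compute MIN(salary) over rows sharing a.dept_id.
Keep row a if a.salary <= that per-group MIN.
  dept_id=1: MIN(salary) = 44
  dept_id=2: MIN(salary) = 64
  dept_id=3: MIN(salary) = 50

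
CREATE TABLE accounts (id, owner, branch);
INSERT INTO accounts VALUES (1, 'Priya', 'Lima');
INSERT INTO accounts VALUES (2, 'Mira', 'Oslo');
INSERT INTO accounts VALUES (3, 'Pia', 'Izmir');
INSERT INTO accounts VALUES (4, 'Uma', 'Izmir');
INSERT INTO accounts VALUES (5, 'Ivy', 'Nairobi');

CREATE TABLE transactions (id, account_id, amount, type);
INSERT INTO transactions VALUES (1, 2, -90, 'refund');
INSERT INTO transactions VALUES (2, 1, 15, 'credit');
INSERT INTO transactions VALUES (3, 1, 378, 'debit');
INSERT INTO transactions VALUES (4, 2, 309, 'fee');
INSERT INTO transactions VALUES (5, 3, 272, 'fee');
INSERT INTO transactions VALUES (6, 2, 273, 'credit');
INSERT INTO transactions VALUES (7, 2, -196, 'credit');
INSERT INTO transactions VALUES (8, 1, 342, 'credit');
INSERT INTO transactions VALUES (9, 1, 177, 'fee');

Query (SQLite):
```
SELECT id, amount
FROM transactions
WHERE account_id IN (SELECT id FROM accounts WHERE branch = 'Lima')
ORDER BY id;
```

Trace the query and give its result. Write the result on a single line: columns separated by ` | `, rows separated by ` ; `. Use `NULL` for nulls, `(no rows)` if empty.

Inner query: accounts.id where branch = 'Lima'.
Outer: keep transactions rows whose account_id is in that set.
Inner query → {1}

2 | 15 ; 3 | 378 ; 8 | 342 ; 9 | 177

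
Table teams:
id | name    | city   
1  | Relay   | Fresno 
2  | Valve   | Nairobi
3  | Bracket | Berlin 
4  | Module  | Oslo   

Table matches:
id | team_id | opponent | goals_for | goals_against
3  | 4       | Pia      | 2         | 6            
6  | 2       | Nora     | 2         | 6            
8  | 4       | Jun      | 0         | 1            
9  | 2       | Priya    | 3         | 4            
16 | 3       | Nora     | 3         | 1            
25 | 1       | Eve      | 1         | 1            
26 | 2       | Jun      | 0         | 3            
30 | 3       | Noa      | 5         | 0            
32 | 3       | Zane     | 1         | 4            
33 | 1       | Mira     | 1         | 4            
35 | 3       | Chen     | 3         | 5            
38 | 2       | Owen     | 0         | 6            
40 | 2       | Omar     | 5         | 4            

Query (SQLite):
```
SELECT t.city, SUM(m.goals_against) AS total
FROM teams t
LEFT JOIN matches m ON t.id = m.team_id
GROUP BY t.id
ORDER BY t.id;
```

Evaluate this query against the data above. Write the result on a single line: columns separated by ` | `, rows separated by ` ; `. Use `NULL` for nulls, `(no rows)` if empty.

Fresno | 5 ; Nairobi | 23 ; Berlin | 10 ; Oslo | 7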